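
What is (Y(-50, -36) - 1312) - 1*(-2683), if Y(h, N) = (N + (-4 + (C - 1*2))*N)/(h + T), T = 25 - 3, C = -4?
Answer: 9516/7 ≈ 1359.4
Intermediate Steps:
T = 22
Y(h, N) = -9*N/(22 + h) (Y(h, N) = (N + (-4 + (-4 - 1*2))*N)/(h + 22) = (N + (-4 + (-4 - 2))*N)/(22 + h) = (N + (-4 - 6)*N)/(22 + h) = (N - 10*N)/(22 + h) = (-9*N)/(22 + h) = -9*N/(22 + h))
(Y(-50, -36) - 1312) - 1*(-2683) = (-9*(-36)/(22 - 50) - 1312) - 1*(-2683) = (-9*(-36)/(-28) - 1312) + 2683 = (-9*(-36)*(-1/28) - 1312) + 2683 = (-81/7 - 1312) + 2683 = -9265/7 + 2683 = 9516/7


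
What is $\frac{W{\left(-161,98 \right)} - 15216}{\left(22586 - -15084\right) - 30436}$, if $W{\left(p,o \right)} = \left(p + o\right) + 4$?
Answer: $- \frac{15275}{7234} \approx -2.1116$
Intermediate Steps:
$W{\left(p,o \right)} = 4 + o + p$ ($W{\left(p,o \right)} = \left(o + p\right) + 4 = 4 + o + p$)
$\frac{W{\left(-161,98 \right)} - 15216}{\left(22586 - -15084\right) - 30436} = \frac{\left(4 + 98 - 161\right) - 15216}{\left(22586 - -15084\right) - 30436} = \frac{-59 - 15216}{\left(22586 + 15084\right) - 30436} = - \frac{15275}{37670 - 30436} = - \frac{15275}{7234}$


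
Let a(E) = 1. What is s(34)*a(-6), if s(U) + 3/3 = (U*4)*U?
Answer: 4623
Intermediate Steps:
s(U) = -1 + 4*U² (s(U) = -1 + (U*4)*U = -1 + (4*U)*U = -1 + 4*U²)
s(34)*a(-6) = (-1 + 4*34²)*1 = (-1 + 4*1156)*1 = (-1 + 4624)*1 = 4623*1 = 4623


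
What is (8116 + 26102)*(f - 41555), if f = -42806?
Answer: -2886664698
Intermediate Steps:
(8116 + 26102)*(f - 41555) = (8116 + 26102)*(-42806 - 41555) = 34218*(-84361) = -2886664698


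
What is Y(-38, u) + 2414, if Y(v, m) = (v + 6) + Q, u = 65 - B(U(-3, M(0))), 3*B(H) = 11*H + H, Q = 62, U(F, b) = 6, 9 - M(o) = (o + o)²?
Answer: 2444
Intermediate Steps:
M(o) = 9 - 4*o² (M(o) = 9 - (o + o)² = 9 - (2*o)² = 9 - 4*o²)
B(H) = 4*H (B(H) = (11*H + H)/3 = (12*H)/3 = 4*H)
u = 41 (u = 65 - 4*6 = 65 - 1*24 = 65 - 24 = 41)
Y(v, m) = 68 + v (Y(v, m) = (v + 6) + 62 = (6 + v) + 62 = 68 + v)
Y(-38, u) + 2414 = (68 - 38) + 2414 = 30 + 2414 = 2444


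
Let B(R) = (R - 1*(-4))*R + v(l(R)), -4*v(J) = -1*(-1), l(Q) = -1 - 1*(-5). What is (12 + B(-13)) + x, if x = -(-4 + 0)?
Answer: 531/4 ≈ 132.75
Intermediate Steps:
l(Q) = 4 (l(Q) = -1 + 5 = 4)
v(J) = -¼ (v(J) = -(-1)*(-1)/4 = -¼*1 = -¼)
B(R) = -¼ + R*(4 + R) (B(R) = (R - 1*(-4))*R - ¼ = (R + 4)*R - ¼ = (4 + R)*R - ¼ = R*(4 + R) - ¼ = -¼ + R*(4 + R))
x = 4 (x = -1*(-4) = 4)
(12 + B(-13)) + x = (12 + (-¼ + (-13)² + 4*(-13))) + 4 = (12 + (-¼ + 169 - 52)) + 4 = (12 + 467/4) + 4 = 515/4 + 4 = 531/4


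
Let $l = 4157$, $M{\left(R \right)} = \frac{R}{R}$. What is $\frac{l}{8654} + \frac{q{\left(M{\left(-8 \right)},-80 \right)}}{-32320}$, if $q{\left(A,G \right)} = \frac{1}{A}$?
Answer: $\frac{67172793}{139848640} \approx 0.48032$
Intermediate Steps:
$M{\left(R \right)} = 1$
$\frac{l}{8654} + \frac{q{\left(M{\left(-8 \right)},-80 \right)}}{-32320} = \frac{4157}{8654} + \frac{1}{1 \left(-32320\right)} = 4157 \cdot \frac{1}{8654} + 1 \left(- \frac{1}{32320}\right) = \frac{4157}{8654} - \frac{1}{32320} = \frac{67172793}{139848640}$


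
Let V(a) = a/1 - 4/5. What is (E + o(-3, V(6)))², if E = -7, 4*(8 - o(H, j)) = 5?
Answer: 1/16 ≈ 0.062500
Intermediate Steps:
V(a) = -⅘ + a (V(a) = a*1 - 4*⅕ = a - ⅘ = -⅘ + a)
o(H, j) = 27/4 (o(H, j) = 8 - ¼*5 = 8 - 5/4 = 27/4)
(E + o(-3, V(6)))² = (-7 + 27/4)² = (-¼)² = 1/16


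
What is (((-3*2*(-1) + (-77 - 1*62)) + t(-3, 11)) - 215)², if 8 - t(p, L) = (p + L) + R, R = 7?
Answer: 126025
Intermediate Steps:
t(p, L) = 1 - L - p (t(p, L) = 8 - ((p + L) + 7) = 8 - ((L + p) + 7) = 8 - (7 + L + p) = 8 + (-7 - L - p) = 1 - L - p)
(((-3*2*(-1) + (-77 - 1*62)) + t(-3, 11)) - 215)² = (((-3*2*(-1) + (-77 - 1*62)) + (1 - 1*11 - 1*(-3))) - 215)² = (((-6*(-1) + (-77 - 62)) + (1 - 11 + 3)) - 215)² = (((6 - 139) - 7) - 215)² = ((-133 - 7) - 215)² = (-140 - 215)² = (-355)² = 126025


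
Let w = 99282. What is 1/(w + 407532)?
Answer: 1/506814 ≈ 1.9731e-6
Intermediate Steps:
1/(w + 407532) = 1/(99282 + 407532) = 1/506814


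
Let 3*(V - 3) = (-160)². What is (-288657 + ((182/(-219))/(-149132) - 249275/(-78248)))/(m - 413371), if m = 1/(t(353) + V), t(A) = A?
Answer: 1229521046959235780171/1760753953016025559050 ≈ 0.69829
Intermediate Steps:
V = 25609/3 (V = 3 + (⅓)*(-160)² = 3 + (⅓)*25600 = 3 + 25600/3 = 25609/3 ≈ 8536.3)
m = 3/26668 (m = 1/(353 + 25609/3) = 1/(26668/3) = 3/26668 ≈ 0.00011249)
(-288657 + ((182/(-219))/(-149132) - 249275/(-78248)))/(m - 413371) = (-288657 + ((182/(-219))/(-149132) - 249275/(-78248)))/(3/26668 - 413371) = (-288657 + ((182*(-1/219))*(-1/149132) - 249275*(-1/78248)))/(-11023777825/26668) = (-288657 + (-182/219*(-1/149132) + 249275/78248))*(-26668/11023777825) = (-288657 + (91/16329954 + 249275/78248))*(-26668/11023777825) = (-288657 + 2035328201959/638893120296)*(-26668/11023777825) = -184418936097080513/638893120296*(-26668/11023777825) = 1229521046959235780171/1760753953016025559050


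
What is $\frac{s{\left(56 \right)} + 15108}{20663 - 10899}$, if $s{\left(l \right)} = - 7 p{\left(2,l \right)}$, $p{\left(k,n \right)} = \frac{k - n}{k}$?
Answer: $\frac{15297}{9764} \approx 1.5667$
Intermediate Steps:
$p{\left(k,n \right)} = \frac{k - n}{k}$
$s{\left(l \right)} = -7 + \frac{7 l}{2}$ ($s{\left(l \right)} = - 7 \frac{2 - l}{2} = - 7 \left(1 - \frac{l}{2}\right) = -7 + \frac{7 l}{2}$)
$\frac{s{\left(56 \right)} + 15108}{20663 - 10899} = \frac{\left(-7 + \frac{7}{2} \cdot 56\right) + 15108}{20663 - 10899} = \frac{\left(-7 + 196\right) + 15108}{9764} = \left(189 + 15108\right) \frac{1}{9764} = 15297 \cdot \frac{1}{9764} = \frac{15297}{9764}$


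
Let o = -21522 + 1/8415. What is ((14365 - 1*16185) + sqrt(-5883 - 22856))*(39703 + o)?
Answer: -55689494224/1683 + 152993116*I*sqrt(28739)/8415 ≈ -3.3089e+7 + 3.0821e+6*I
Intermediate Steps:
o = -181107629/8415 (o = -21522 + 1/8415 = -181107629/8415 ≈ -21522.)
((14365 - 1*16185) + sqrt(-5883 - 22856))*(39703 + o) = ((14365 - 1*16185) + sqrt(-5883 - 22856))*(39703 - 181107629/8415) = ((14365 - 16185) + sqrt(-28739))*(152993116/8415) = (-1820 + I*sqrt(28739))*(152993116/8415) = -55689494224/1683 + 152993116*I*sqrt(28739)/8415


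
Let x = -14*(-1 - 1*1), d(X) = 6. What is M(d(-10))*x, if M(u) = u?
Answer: 168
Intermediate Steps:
x = 28 (x = -14*(-1 - 1) = -14*(-2) = 28)
M(d(-10))*x = 6*28 = 168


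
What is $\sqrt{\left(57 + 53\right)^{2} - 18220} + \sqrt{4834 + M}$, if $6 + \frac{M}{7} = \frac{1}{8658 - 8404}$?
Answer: $\frac{5 \sqrt{12366498}}{254} + 6 i \sqrt{170} \approx 69.224 + 78.23 i$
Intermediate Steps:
$M = - \frac{10661}{254}$ ($M = -42 + \frac{7}{8658 - 8404} = -42 + \frac{7}{254} = - \frac{10661}{254} \approx -41.972$)
$\sqrt{\left(57 + 53\right)^{2} - 18220} + \sqrt{4834 + M} = \sqrt{\left(57 + 53\right)^{2} - 18220} + \sqrt{4834 - \frac{10661}{254}} = \sqrt{110^{2} - 18220} + \sqrt{\frac{1217175}{254}} = \sqrt{12100 - 18220} + \frac{5 \sqrt{12366498}}{254} = \sqrt{-6120} + \frac{5 \sqrt{12366498}}{254} = 6 i \sqrt{170} + \frac{5 \sqrt{12366498}}{254} = \frac{5 \sqrt{12366498}}{254} + 6 i \sqrt{170}$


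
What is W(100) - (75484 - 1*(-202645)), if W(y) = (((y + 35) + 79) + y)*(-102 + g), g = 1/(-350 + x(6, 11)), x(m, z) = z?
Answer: -105143537/339 ≈ -3.1016e+5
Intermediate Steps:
g = -1/339 (g = 1/(-350 + 11) = 1/(-339) = -1/339 ≈ -0.0029499)
W(y) = -1314002/113 - 69158*y/339 (W(y) = (((y + 35) + 79) + y)*(-102 - 1/339) = (((35 + y) + 79) + y)*(-34579/339) = ((114 + y) + y)*(-34579/339) = (114 + 2*y)*(-34579/339) = -1314002/113 - 69158*y/339)
W(100) - (75484 - 1*(-202645)) = (-1314002/113 - 69158/339*100) - (75484 - 1*(-202645)) = (-1314002/113 - 6915800/339) - (75484 + 202645) = -10857806/339 - 1*278129 = -10857806/339 - 278129 = -105143537/339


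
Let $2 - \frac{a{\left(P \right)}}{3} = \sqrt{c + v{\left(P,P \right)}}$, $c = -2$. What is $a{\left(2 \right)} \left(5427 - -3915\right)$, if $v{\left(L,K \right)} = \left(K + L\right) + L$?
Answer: $0$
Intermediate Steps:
$v{\left(L,K \right)} = K + 2 L$
$a{\left(P \right)} = 6 - 3 \sqrt{-2 + 3 P}$ ($a{\left(P \right)} = 6 - 3 \sqrt{-2 + \left(P + 2 P\right)} = 6 - 3 \sqrt{-2 + 3 P}$)
$a{\left(2 \right)} \left(5427 - -3915\right) = \left(6 - 3 \sqrt{-2 + 3 \cdot 2}\right) \left(5427 - -3915\right) = \left(6 - 3 \sqrt{-2 + 6}\right) \left(5427 + 3915\right) = \left(6 - 3 \sqrt{4}\right) 9342 = \left(6 - 6\right) 9342 = 0 \cdot 9342 = 0$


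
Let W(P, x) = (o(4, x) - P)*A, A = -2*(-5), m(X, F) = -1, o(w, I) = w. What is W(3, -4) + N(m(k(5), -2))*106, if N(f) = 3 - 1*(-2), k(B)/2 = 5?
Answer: 540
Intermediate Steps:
k(B) = 10 (k(B) = 2*5 = 10)
A = 10
W(P, x) = 40 - 10*P (W(P, x) = (4 - P)*10 = 40 - 10*P)
N(f) = 5 (N(f) = 3 + 2 = 5)
W(3, -4) + N(m(k(5), -2))*106 = (40 - 10*3) + 5*106 = (40 - 30) + 530 = 10 + 530 = 540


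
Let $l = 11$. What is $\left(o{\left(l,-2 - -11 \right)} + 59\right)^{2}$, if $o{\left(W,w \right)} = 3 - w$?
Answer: $2809$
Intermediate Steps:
$\left(o{\left(l,-2 - -11 \right)} + 59\right)^{2} = \left(\left(3 - \left(-2 - -11\right)\right) + 59\right)^{2} = \left(\left(3 - \left(-2 + 11\right)\right) + 59\right)^{2} = \left(\left(3 - 9\right) + 59\right)^{2} = \left(-6 + 59\right)^{2} = 53^{2} = 2809$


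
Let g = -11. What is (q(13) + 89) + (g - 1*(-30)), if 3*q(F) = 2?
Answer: 326/3 ≈ 108.67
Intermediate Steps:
q(F) = ⅔ (q(F) = (⅓)*2 = ⅔)
(q(13) + 89) + (g - 1*(-30)) = (⅔ + 89) + (-11 - 1*(-30)) = 269/3 + (-11 + 30) = 269/3 + 19 = 326/3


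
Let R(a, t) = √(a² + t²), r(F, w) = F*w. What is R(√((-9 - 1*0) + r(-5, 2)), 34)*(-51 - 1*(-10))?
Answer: -41*√1137 ≈ -1382.5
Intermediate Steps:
R(√((-9 - 1*0) + r(-5, 2)), 34)*(-51 - 1*(-10)) = √((√((-9 - 1*0) - 5*2))² + 34²)*(-51 - 1*(-10)) = √((√((-9 + 0) - 10))² + 1156)*(-51 + 10) = √((√(-9 - 10))² + 1156)*(-41) = √((√(-19))² + 1156)*(-41) = √((I*√19)² + 1156)*(-41) = √(-19 + 1156)*(-41) = √1137*(-41) = -41*√1137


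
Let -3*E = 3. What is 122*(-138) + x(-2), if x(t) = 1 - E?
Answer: -16834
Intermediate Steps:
E = -1 (E = -⅓*3 = -1)
x(t) = 2 (x(t) = 1 - 1*(-1) = 1 + 1 = 2)
122*(-138) + x(-2) = 122*(-138) + 2 = -16836 + 2 = -16834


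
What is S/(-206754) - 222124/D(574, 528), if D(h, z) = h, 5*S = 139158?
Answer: -2734583383/7064095 ≈ -387.11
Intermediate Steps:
S = 139158/5 (S = (⅕)*139158 = 139158/5 ≈ 27832.)
S/(-206754) - 222124/D(574, 528) = (139158/5)/(-206754) - 222124/574 = (139158/5)*(-1/206754) - 222124*1/574 = -23193/172295 - 15866/41 = -2734583383/7064095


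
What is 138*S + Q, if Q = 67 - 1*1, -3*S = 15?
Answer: -624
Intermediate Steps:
S = -5 (S = -⅓*15 = -5)
Q = 66 (Q = 67 - 1 = 66)
138*S + Q = 138*(-5) + 66 = -690 + 66 = -624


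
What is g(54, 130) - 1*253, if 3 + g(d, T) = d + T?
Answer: -72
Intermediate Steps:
g(d, T) = -3 + T + d (g(d, T) = -3 + (d + T) = -3 + (T + d) = -3 + T + d)
g(54, 130) - 1*253 = (-3 + 130 + 54) - 1*253 = 181 - 253 = -72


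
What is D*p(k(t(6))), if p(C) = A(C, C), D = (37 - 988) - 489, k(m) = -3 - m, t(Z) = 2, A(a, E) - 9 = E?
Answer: -5760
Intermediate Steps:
A(a, E) = 9 + E
D = -1440 (D = -951 - 489 = -1440)
p(C) = 9 + C
D*p(k(t(6))) = -1440*(9 + (-3 - 1*2)) = -1440*(9 + (-3 - 2)) = -1440*(9 - 5) = -1440*4 = -5760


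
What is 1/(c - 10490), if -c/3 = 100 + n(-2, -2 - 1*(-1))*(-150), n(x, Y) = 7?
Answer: -1/7640 ≈ -0.00013089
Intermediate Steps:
c = 2850 (c = -3*(100 + 7*(-150)) = -3*(100 - 1050) = -3*(-950) = 2850)
1/(c - 10490) = 1/(2850 - 10490) = 1/(-7640) = -1/7640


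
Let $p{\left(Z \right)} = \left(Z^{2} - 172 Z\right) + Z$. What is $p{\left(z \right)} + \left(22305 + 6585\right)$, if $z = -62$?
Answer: $43336$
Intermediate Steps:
$p{\left(Z \right)} = Z^{2} - 171 Z$
$p{\left(z \right)} + \left(22305 + 6585\right) = - 62 \left(-171 - 62\right) + \left(22305 + 6585\right) = \left(-62\right) \left(-233\right) + 28890 = 14446 + 28890 = 43336$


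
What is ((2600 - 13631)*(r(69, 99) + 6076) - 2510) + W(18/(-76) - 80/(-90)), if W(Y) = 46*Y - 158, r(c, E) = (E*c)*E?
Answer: -1287108506944/171 ≈ -7.5269e+9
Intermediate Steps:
r(c, E) = c*E²
W(Y) = -158 + 46*Y
((2600 - 13631)*(r(69, 99) + 6076) - 2510) + W(18/(-76) - 80/(-90)) = ((2600 - 13631)*(69*99² + 6076) - 2510) + (-158 + 46*(18/(-76) - 80/(-90))) = (-11031*(69*9801 + 6076) - 2510) + (-158 + 46*(18*(-1/76) - 80*(-1/90))) = (-11031*(676269 + 6076) - 2510) + (-158 + 46*(-9/38 + 8/9)) = (-11031*682345 - 2510) + (-158 + 46*(223/342)) = (-7526947695 - 2510) + (-158 + 5129/171) = -7526950205 - 21889/171 = -1287108506944/171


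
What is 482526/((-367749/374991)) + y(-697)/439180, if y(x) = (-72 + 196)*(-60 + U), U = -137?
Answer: -2207403194345957/4486333495 ≈ -4.9203e+5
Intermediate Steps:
y(x) = -24428 (y(x) = (-72 + 196)*(-60 - 137) = 124*(-197) = -24428)
482526/((-367749/374991)) + y(-697)/439180 = 482526/((-367749/374991)) - 24428/439180 = 482526/((-367749*1/374991)) - 24428*1/439180 = 482526/(-122583/124997) - 6107/109795 = 482526*(-124997/122583) - 6107/109795 = -20104767474/40861 - 6107/109795 = -2207403194345957/4486333495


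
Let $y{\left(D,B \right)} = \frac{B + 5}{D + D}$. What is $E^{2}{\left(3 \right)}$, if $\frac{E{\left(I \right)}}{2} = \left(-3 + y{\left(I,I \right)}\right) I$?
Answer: $100$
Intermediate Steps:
$y{\left(D,B \right)} = \frac{5 + B}{2 D}$
$E{\left(I \right)} = 2 I \left(-3 + \frac{5 + I}{2 I}\right)$ ($E{\left(I \right)} = 2 \left(-3 + \frac{5 + I}{2 I}\right) I = 2 I \left(-3 + \frac{5 + I}{2 I}\right)$)
$E^{2}{\left(3 \right)} = \left(5 - 15\right)^{2} = \left(-10\right)^{2} = 100$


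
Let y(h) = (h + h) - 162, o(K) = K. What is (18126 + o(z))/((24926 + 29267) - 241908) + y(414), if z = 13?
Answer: 11363641/17065 ≈ 665.90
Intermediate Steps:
y(h) = -162 + 2*h (y(h) = 2*h - 162 = -162 + 2*h)
(18126 + o(z))/((24926 + 29267) - 241908) + y(414) = (18126 + 13)/((24926 + 29267) - 241908) + (-162 + 2*414) = 18139/(54193 - 241908) + (-162 + 828) = 18139/(-187715) + 666 = 18139*(-1/187715) + 666 = -1649/17065 + 666 = 11363641/17065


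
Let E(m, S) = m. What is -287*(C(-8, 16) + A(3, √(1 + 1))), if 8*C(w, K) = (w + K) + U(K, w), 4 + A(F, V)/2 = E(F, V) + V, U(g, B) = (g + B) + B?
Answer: 287 - 574*√2 ≈ -524.76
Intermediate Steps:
U(g, B) = g + 2*B (U(g, B) = (B + g) + B = g + 2*B)
A(F, V) = -8 + 2*F + 2*V (A(F, V) = -8 + 2*(F + V) = -8 + (2*F + 2*V) = -8 + 2*F + 2*V)
C(w, K) = K/4 + 3*w/8 (C(w, K) = ((w + K) + (K + 2*w))/8 = ((K + w) + (K + 2*w))/8 = (2*K + 3*w)/8 = K/4 + 3*w/8)
-287*(C(-8, 16) + A(3, √(1 + 1))) = -287*(((¼)*16 + (3/8)*(-8)) + (-8 + 2*3 + 2*√(1 + 1))) = -287*((4 - 3) + (-8 + 6 + 2*√2)) = -287*(1 + (-2 + 2*√2)) = -287*(-1 + 2*√2) = 287 - 574*√2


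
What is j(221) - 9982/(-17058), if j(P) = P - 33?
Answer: 1608443/8529 ≈ 188.59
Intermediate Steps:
j(P) = -33 + P
j(221) - 9982/(-17058) = (-33 + 221) - 9982/(-17058) = 188 - 9982*(-1)/17058 = 188 - 1*(-4991/8529) = 188 + 4991/8529 = 1608443/8529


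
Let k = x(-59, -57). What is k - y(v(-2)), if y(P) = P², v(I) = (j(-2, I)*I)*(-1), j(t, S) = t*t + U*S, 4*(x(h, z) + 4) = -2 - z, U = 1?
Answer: -25/4 ≈ -6.2500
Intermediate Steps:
x(h, z) = -9/2 - z/4 (x(h, z) = -4 + (-2 - z)/4 = -4 + (-½ - z/4) = -9/2 - z/4)
k = 39/4 (k = -9/2 - ¼*(-57) = -9/2 + 57/4 = 39/4 ≈ 9.7500)
j(t, S) = S + t² (j(t, S) = t*t + 1*S = t² + S = S + t²)
v(I) = -I*(4 + I) (v(I) = ((I + (-2)²)*I)*(-1) = ((I + 4)*I)*(-1) = ((4 + I)*I)*(-1) = (I*(4 + I))*(-1) = -I*(4 + I))
k - y(v(-2)) = 39/4 - (-1*(-2)*(4 - 2))² = 39/4 - (-1*(-2)*2)² = 39/4 - 1*4² = 39/4 - 1*16 = 39/4 - 16 = -25/4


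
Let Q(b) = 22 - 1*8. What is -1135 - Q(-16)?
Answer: -1149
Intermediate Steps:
Q(b) = 14 (Q(b) = 22 - 8 = 14)
-1135 - Q(-16) = -1135 - 1*14 = -1135 - 14 = -1149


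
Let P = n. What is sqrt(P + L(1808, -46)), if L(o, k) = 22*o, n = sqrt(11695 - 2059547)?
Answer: sqrt(39776 + 2*I*sqrt(511963)) ≈ 199.47 + 3.587*I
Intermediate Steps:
n = 2*I*sqrt(511963) (n = sqrt(-2047852) = 2*I*sqrt(511963) ≈ 1431.0*I)
P = 2*I*sqrt(511963) ≈ 1431.0*I
sqrt(P + L(1808, -46)) = sqrt(2*I*sqrt(511963) + 22*1808) = sqrt(2*I*sqrt(511963) + 39776) = sqrt(39776 + 2*I*sqrt(511963))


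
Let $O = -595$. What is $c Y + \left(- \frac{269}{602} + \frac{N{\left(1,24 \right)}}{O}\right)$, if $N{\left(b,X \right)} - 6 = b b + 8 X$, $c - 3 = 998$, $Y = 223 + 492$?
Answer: $\frac{36623096571}{51170} \approx 7.1571 \cdot 10^{5}$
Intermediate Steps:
$Y = 715$
$c = 1001$ ($c = 3 + 998 = 1001$)
$N{\left(b,X \right)} = 6 + b^{2} + 8 X$ ($N{\left(b,X \right)} = 6 + \left(b b + 8 X\right) = 6 + \left(b^{2} + 8 X\right) = 6 + b^{2} + 8 X$)
$c Y + \left(- \frac{269}{602} + \frac{N{\left(1,24 \right)}}{O}\right) = 1001 \cdot 715 - \left(\frac{269}{602} - \frac{6 + 1^{2} + 8 \cdot 24}{-595}\right) = 715715 - \left(\frac{269}{602} - \left(6 + 1 + 192\right) \left(- \frac{1}{595}\right)\right) = 715715 + \left(- \frac{269}{602} + 199 \left(- \frac{1}{595}\right)\right) = 715715 - \frac{39979}{51170} = \frac{36623096571}{51170}$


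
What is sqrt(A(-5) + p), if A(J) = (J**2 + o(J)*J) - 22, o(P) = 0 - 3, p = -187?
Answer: 13*I ≈ 13.0*I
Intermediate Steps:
o(P) = -3
A(J) = -22 + J**2 - 3*J (A(J) = (J**2 - 3*J) - 22 = -22 + J**2 - 3*J)
sqrt(A(-5) + p) = sqrt((-22 + (-5)**2 - 3*(-5)) - 187) = sqrt((-22 + 25 + 15) - 187) = sqrt(18 - 187) = sqrt(-169) = 13*I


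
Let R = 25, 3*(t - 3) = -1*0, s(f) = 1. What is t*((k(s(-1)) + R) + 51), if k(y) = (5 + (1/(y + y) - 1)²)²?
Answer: 4971/16 ≈ 310.69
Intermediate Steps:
k(y) = (5 + (-1 + 1/(2*y))²)² (k(y) = (5 + (1/(2*y) - 1)²)² = (5 + (-1 + 1/(2*y))²)²)
t = 3 (t = 3 + (-1*0)/3 = 3 + (⅓)*0 = 3 + 0 = 3)
t*((k(s(-1)) + R) + 51) = 3*(((1/16)*((-1 + 2*1)² + 20*1²)²/1⁴ + 25) + 51) = 3*(((1/16)*1*((-1 + 2)² + 20*1)² + 25) + 51) = 3*(((1/16)*1*(1² + 20)² + 25) + 51) = 3*(((1/16)*1*(1 + 20)² + 25) + 51) = 3*(((1/16)*1*21² + 25) + 51) = 3*(((1/16)*1*441 + 25) + 51) = 3*((441/16 + 25) + 51) = 3*(841/16 + 51) = 3*(1657/16) = 4971/16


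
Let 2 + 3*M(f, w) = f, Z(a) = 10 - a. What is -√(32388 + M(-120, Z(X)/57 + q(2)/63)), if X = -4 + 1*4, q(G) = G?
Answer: -11*√2406/3 ≈ -179.85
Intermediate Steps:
X = 0 (X = -4 + 4 = 0)
M(f, w) = -⅔ + f/3
-√(32388 + M(-120, Z(X)/57 + q(2)/63)) = -√(32388 + (-⅔ + (⅓)*(-120))) = -√(32388 + (-⅔ - 40)) = -√(32388 - 122/3) = -√(97042/3) = -11*√2406/3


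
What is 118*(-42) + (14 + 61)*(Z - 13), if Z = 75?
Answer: -306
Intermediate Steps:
118*(-42) + (14 + 61)*(Z - 13) = 118*(-42) + (14 + 61)*(75 - 13) = -4956 + 75*62 = -4956 + 4650 = -306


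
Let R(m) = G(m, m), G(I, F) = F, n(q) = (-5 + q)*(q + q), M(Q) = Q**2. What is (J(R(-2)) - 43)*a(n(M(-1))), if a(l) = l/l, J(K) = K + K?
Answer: -47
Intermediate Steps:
n(q) = 2*q*(-5 + q) (n(q) = (-5 + q)*(2*q) = 2*q*(-5 + q))
R(m) = m
J(K) = 2*K
a(l) = 1
(J(R(-2)) - 43)*a(n(M(-1))) = (2*(-2) - 43)*1 = (-4 - 43)*1 = -47*1 = -47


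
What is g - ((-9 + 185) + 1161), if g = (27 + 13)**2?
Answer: 263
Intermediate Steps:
g = 1600 (g = 40**2 = 1600)
g - ((-9 + 185) + 1161) = 1600 - ((-9 + 185) + 1161) = 1600 - (176 + 1161) = 1600 - 1*1337 = 1600 - 1337 = 263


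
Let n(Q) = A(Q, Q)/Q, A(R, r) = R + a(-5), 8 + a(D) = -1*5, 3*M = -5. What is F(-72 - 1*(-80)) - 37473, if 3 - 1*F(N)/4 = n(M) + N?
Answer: -187641/5 ≈ -37528.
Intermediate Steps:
M = -5/3 (M = (⅓)*(-5) = -5/3 ≈ -1.6667)
a(D) = -13 (a(D) = -8 - 1*5 = -8 - 5 = -13)
A(R, r) = -13 + R (A(R, r) = R - 13 = -13 + R)
n(Q) = (-13 + Q)/Q
F(N) = -116/5 - 4*N (F(N) = 12 - 4*((-13 - 5/3)/(-5/3) + N) = 12 - 4*(-⅗*(-44/3) + N) = 12 - 4*(44/5 + N) = 12 + (-176/5 - 4*N) = -116/5 - 4*N)
F(-72 - 1*(-80)) - 37473 = (-116/5 - 4*(-72 - 1*(-80))) - 37473 = (-116/5 - 4*(-72 + 80)) - 37473 = (-116/5 - 4*8) - 37473 = (-116/5 - 32) - 37473 = -276/5 - 37473 = -187641/5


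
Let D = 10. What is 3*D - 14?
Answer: 16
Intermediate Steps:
3*D - 14 = 3*10 - 14 = 30 - 14 = 16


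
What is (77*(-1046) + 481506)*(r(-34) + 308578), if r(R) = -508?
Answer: 123524979480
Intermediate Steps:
(77*(-1046) + 481506)*(r(-34) + 308578) = (77*(-1046) + 481506)*(-508 + 308578) = (-80542 + 481506)*308070 = 400964*308070 = 123524979480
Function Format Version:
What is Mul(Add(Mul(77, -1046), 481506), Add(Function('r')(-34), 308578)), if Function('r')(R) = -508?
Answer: 123524979480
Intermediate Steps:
Mul(Add(Mul(77, -1046), 481506), Add(Function('r')(-34), 308578)) = Mul(Add(Mul(77, -1046), 481506), Add(-508, 308578)) = Mul(Add(-80542, 481506), 308070) = Mul(400964, 308070) = 123524979480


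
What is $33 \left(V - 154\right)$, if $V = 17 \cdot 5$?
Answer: $-2277$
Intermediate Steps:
$V = 85$
$33 \left(V - 154\right) = 33 \left(85 - 154\right) = 33 \left(-69\right) = -2277$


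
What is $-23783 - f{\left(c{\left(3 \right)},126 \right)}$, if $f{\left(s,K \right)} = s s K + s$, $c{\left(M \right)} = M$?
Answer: $-24920$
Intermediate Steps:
$f{\left(s,K \right)} = s + K s^{2}$ ($f{\left(s,K \right)} = s^{2} K + s = K s^{2} + s = s + K s^{2}$)
$-23783 - f{\left(c{\left(3 \right)},126 \right)} = -23783 - 3 \left(1 + 126 \cdot 3\right) = -23783 - 3 \left(1 + 378\right) = -23783 - 3 \cdot 379 = -23783 - 1137 = -24920$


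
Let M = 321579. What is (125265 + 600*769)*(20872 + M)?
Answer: 200904015915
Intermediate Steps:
(125265 + 600*769)*(20872 + M) = (125265 + 600*769)*(20872 + 321579) = (125265 + 461400)*342451 = 586665*342451 = 200904015915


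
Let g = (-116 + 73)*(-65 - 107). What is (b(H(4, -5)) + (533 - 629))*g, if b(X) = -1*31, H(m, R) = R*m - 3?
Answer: -939292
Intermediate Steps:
H(m, R) = -3 + R*m
g = 7396 (g = -43*(-172) = 7396)
b(X) = -31
(b(H(4, -5)) + (533 - 629))*g = (-31 + (533 - 629))*7396 = (-31 - 96)*7396 = -127*7396 = -939292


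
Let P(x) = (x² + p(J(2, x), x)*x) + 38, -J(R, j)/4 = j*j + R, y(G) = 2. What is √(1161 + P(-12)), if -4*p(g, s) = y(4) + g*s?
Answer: √22373 ≈ 149.58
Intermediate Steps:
J(R, j) = -4*R - 4*j² (J(R, j) = -4*(j*j + R) = -4*(j² + R) = -4*(R + j²) = -4*R - 4*j²)
p(g, s) = -½ - g*s/4 (p(g, s) = -(2 + g*s)/4 = -½ - g*s/4)
P(x) = 38 + x² + x*(-½ - x*(-8 - 4*x²)/4) (P(x) = (x² + (-½ - (-4*2 - 4*x²)*x/4)*x) + 38 = (x² + (-½ - (-8 - 4*x²)*x/4)*x) + 38 = (x² + (-½ - x*(-8 - 4*x²)/4)*x) + 38 = (x² + x*(-½ - x*(-8 - 4*x²)/4)) + 38 = 38 + x² + x*(-½ - x*(-8 - 4*x²)/4))
√(1161 + P(-12)) = √(1161 + (38 + (-12)⁴ + 3*(-12)² - ½*(-12))) = √(1161 + (38 + 20736 + 3*144 + 6)) = √(1161 + (38 + 20736 + 432 + 6)) = √(1161 + 21212) = √22373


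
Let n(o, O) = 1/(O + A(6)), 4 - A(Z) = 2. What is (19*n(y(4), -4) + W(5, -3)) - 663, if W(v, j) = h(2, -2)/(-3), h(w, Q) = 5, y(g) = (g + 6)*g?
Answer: -4045/6 ≈ -674.17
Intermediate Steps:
A(Z) = 2 (A(Z) = 4 - 1*2 = 4 - 2 = 2)
y(g) = g*(6 + g) (y(g) = (6 + g)*g = g*(6 + g))
n(o, O) = 1/(2 + O) (n(o, O) = 1/(O + 2) = 1/(2 + O))
W(v, j) = -5/3 (W(v, j) = 5/(-3) = 5*(-1/3) = -5/3)
(19*n(y(4), -4) + W(5, -3)) - 663 = (19/(2 - 4) - 5/3) - 663 = (19/(-2) - 5/3) - 663 = (19*(-1/2) - 5/3) - 663 = (-19/2 - 5/3) - 663 = -67/6 - 663 = -4045/6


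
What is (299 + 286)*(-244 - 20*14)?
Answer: -306540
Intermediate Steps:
(299 + 286)*(-244 - 20*14) = 585*(-244 - 280) = 585*(-524) = -306540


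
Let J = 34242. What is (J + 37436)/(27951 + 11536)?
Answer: 71678/39487 ≈ 1.8152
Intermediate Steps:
(J + 37436)/(27951 + 11536) = (34242 + 37436)/(27951 + 11536) = 71678/39487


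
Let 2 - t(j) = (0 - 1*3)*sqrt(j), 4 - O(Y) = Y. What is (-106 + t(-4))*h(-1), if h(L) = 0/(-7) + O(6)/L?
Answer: -208 + 12*I ≈ -208.0 + 12.0*I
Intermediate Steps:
O(Y) = 4 - Y
h(L) = -2/L (h(L) = 0/(-7) + (4 - 1*6)/L = 0*(-1/7) + (4 - 6)/L = 0 - 2/L = -2/L)
t(j) = 2 + 3*sqrt(j) (t(j) = 2 - (0 - 1*3)*sqrt(j) = 2 - (0 - 3)*sqrt(j) = 2 - (-3)*sqrt(j) = 2 + 3*sqrt(j))
(-106 + t(-4))*h(-1) = (-106 + (2 + 3*sqrt(-4)))*(-2/(-1)) = (-106 + (2 + 3*(2*I)))*(-2*(-1)) = (-106 + (2 + 6*I))*2 = (-104 + 6*I)*2 = -208 + 12*I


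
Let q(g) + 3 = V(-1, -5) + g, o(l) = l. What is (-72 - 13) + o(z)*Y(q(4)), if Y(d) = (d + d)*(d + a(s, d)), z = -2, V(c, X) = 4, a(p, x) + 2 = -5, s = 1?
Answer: -45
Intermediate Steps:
a(p, x) = -7 (a(p, x) = -2 - 5 = -7)
q(g) = 1 + g (q(g) = -3 + (4 + g) = 1 + g)
Y(d) = 2*d*(-7 + d) (Y(d) = (d + d)*(d - 7) = (2*d)*(-7 + d) = 2*d*(-7 + d))
(-72 - 13) + o(z)*Y(q(4)) = (-72 - 13) - 4*(1 + 4)*(-7 + (1 + 4)) = -85 - 4*5*(-7 + 5) = -85 - 4*5*(-2) = -85 - 2*(-20) = -85 + 40 = -45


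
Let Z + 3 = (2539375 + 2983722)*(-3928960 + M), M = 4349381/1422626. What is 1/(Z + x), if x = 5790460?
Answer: -1422626/30870990620241196081 ≈ -4.6083e-14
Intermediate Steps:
M = 4349381/1422626 (M = 4349381*(1/1422626) = 4349381/1422626 ≈ 3.0573)
Z = -30870998857900144041/1422626 (Z = -3 + (2539375 + 2983722)*(-3928960 + 4349381/1422626) = -3 + 5523097*(-5589436299579/1422626) = -3 - 30870998857895876163/1422626 = -30870998857900144041/1422626 ≈ -2.1700e+13)
1/(Z + x) = 1/(-30870998857900144041/1422626 + 5790460) = 1/(-30870990620241196081/1422626) = -1422626/30870990620241196081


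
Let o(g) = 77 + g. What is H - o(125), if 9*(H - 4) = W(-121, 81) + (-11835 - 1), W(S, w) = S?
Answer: -13739/9 ≈ -1526.6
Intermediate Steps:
H = -11921/9 (H = 4 + (-121 + (-11835 - 1))/9 = 4 + (-121 - 11836)/9 = 4 + (⅑)*(-11957) = 4 - 11957/9 = -11921/9 ≈ -1324.6)
H - o(125) = -11921/9 - (77 + 125) = -11921/9 - 1*202 = -11921/9 - 202 = -13739/9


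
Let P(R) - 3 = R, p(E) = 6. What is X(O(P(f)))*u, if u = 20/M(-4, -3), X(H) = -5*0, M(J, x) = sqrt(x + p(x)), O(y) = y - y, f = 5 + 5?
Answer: 0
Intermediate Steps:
f = 10
P(R) = 3 + R
O(y) = 0
M(J, x) = sqrt(6 + x) (M(J, x) = sqrt(x + 6) = sqrt(6 + x))
X(H) = 0
u = 20*sqrt(3)/3 (u = 20/(sqrt(6 - 3)) = 20/(sqrt(3)) = 20*(sqrt(3)/3) = 20*sqrt(3)/3 ≈ 11.547)
X(O(P(f)))*u = 0*(20*sqrt(3)/3) = 0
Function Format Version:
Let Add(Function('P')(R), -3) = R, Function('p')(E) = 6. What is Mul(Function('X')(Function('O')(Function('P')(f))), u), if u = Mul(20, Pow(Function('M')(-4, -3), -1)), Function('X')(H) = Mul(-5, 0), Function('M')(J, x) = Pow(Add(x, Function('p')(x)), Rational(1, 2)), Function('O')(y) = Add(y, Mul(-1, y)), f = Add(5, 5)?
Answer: 0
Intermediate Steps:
f = 10
Function('P')(R) = Add(3, R)
Function('O')(y) = 0
Function('M')(J, x) = Pow(Add(6, x), Rational(1, 2)) (Function('M')(J, x) = Pow(Add(x, 6), Rational(1, 2)) = Pow(Add(6, x), Rational(1, 2)))
Function('X')(H) = 0
u = Mul(Rational(20, 3), Pow(3, Rational(1, 2))) (u = Mul(20, Pow(Pow(Add(6, -3), Rational(1, 2)), -1)) = Mul(20, Pow(Pow(3, Rational(1, 2)), -1)) = Mul(20, Mul(Rational(1, 3), Pow(3, Rational(1, 2)))) = Mul(Rational(20, 3), Pow(3, Rational(1, 2))) ≈ 11.547)
Mul(Function('X')(Function('O')(Function('P')(f))), u) = Mul(0, Mul(Rational(20, 3), Pow(3, Rational(1, 2)))) = 0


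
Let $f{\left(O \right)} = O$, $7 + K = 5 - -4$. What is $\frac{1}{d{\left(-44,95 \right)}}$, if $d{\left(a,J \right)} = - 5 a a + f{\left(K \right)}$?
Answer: $- \frac{1}{9678} \approx -0.00010333$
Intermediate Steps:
$K = 2$ ($K = -7 + \left(5 - -4\right) = -7 + \left(5 + 4\right) = -7 + 9 = 2$)
$d{\left(a,J \right)} = 2 - 5 a^{2}$ ($d{\left(a,J \right)} = - 5 a a + 2 = - 5 a^{2} + 2 = 2 - 5 a^{2}$)
$\frac{1}{d{\left(-44,95 \right)}} = \frac{1}{2 - 5 \left(-44\right)^{2}} = \frac{1}{2 - 9680} = \frac{1}{-9678} = - \frac{1}{9678}$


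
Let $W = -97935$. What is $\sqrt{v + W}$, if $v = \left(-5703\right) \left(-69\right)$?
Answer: $2 \sqrt{73893} \approx 543.67$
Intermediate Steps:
$v = 393507$
$\sqrt{v + W} = \sqrt{393507 - 97935} = \sqrt{295572} = 2 \sqrt{73893}$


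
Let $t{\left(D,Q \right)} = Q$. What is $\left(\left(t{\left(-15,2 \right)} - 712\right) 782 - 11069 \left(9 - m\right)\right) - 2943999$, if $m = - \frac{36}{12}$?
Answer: $-3632047$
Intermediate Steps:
$m = -3$ ($m = \left(-36\right) \frac{1}{12} = -3$)
$\left(\left(t{\left(-15,2 \right)} - 712\right) 782 - 11069 \left(9 - m\right)\right) - 2943999 = \left(\left(2 - 712\right) 782 - 11069 \left(9 - -3\right)\right) - 2943999 = \left(\left(-710\right) 782 - 11069 \left(9 + 3\right)\right) - 2943999 = \left(-555220 - 132828\right) - 2943999 = -688048 - 2943999 = -3632047$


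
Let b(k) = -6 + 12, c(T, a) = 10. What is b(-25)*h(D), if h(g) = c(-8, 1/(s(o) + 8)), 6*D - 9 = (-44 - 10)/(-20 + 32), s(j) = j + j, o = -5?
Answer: 60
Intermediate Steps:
s(j) = 2*j
D = ¾ (D = 3/2 + ((-44 - 10)/(-20 + 32))/6 = 3/2 + (-54/12)/6 = 3/2 + (-54*1/12)/6 = 3/2 + (⅙)*(-9/2) = 3/2 - ¾ = ¾ ≈ 0.75000)
h(g) = 10
b(k) = 6
b(-25)*h(D) = 6*10 = 60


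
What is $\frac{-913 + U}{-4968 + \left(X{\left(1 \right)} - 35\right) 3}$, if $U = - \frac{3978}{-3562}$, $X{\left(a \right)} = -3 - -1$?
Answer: $\frac{124928}{695823} \approx 0.17954$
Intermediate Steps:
$X{\left(a \right)} = -2$ ($X{\left(a \right)} = -3 + 1 = -2$)
$U = \frac{153}{137}$ ($U = \left(-3978\right) \left(- \frac{1}{3562}\right) = \frac{153}{137} \approx 1.1168$)
$\frac{-913 + U}{-4968 + \left(X{\left(1 \right)} - 35\right) 3} = \frac{-913 + \frac{153}{137}}{-4968 + \left(-2 - 35\right) 3} = - \frac{124928}{137 \left(-4968 - 111\right)} = - \frac{124928}{137 \left(-5079\right)} = \left(- \frac{124928}{137}\right) \left(- \frac{1}{5079}\right) = \frac{124928}{695823}$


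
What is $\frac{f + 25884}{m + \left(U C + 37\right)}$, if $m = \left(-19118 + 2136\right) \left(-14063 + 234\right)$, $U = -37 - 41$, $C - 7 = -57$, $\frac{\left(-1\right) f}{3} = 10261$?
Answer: $- \frac{4899}{234848015} \approx -2.086 \cdot 10^{-5}$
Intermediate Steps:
$f = -30783$ ($f = \left(-3\right) 10261 = -30783$)
$C = -50$ ($C = 7 - 57 = -50$)
$U = -78$
$m = 234844078$ ($m = \left(-16982\right) \left(-13829\right) = 234844078$)
$\frac{f + 25884}{m + \left(U C + 37\right)} = \frac{-30783 + 25884}{234844078 + \left(\left(-78\right) \left(-50\right) + 37\right)} = - \frac{4899}{234844078 + \left(3900 + 37\right)} = - \frac{4899}{234844078 + 3937} = - \frac{4899}{234848015}$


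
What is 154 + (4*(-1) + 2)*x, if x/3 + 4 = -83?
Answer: 676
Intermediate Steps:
x = -261 (x = -12 + 3*(-83) = -12 - 249 = -261)
154 + (4*(-1) + 2)*x = 154 + (4*(-1) + 2)*(-261) = 154 + (-4 + 2)*(-261) = 154 - 2*(-261) = 154 + 522 = 676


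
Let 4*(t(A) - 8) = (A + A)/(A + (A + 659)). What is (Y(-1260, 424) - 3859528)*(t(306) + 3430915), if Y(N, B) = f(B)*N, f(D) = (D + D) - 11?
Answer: -21429141331490328/1271 ≈ -1.6860e+13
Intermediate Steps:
f(D) = -11 + 2*D (f(D) = 2*D - 11 = -11 + 2*D)
Y(N, B) = N*(-11 + 2*B) (Y(N, B) = (-11 + 2*B)*N = N*(-11 + 2*B))
t(A) = 8 + A/(2*(659 + 2*A)) (t(A) = 8 + ((A + A)/(A + (A + 659)))/4 = 8 + ((2*A)/(A + (659 + A)))/4 = 8 + ((2*A)/(659 + 2*A))/4 = 8 + (2*A/(659 + 2*A))/4 = 8 + A/(2*(659 + 2*A)))
(Y(-1260, 424) - 3859528)*(t(306) + 3430915) = (-1260*(-11 + 2*424) - 3859528)*((10544 + 33*306)/(2*(659 + 2*306)) + 3430915) = (-1260*(-11 + 848) - 3859528)*((10544 + 10098)/(2*(659 + 612)) + 3430915) = (-1260*837 - 3859528)*((½)*20642/1271 + 3430915) = (-1054620 - 3859528)*((½)*(1/1271)*20642 + 3430915) = -4914148*(10321/1271 + 3430915) = -4914148*4360703286/1271 = -21429141331490328/1271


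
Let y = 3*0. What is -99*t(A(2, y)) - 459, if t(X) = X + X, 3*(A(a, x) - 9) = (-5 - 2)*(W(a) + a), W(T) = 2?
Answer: -393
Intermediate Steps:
y = 0
A(a, x) = 13/3 - 7*a/3 (A(a, x) = 9 + ((-5 - 2)*(2 + a))/3 = 9 + (-7*(2 + a))/3 = 9 + (-14 - 7*a)/3 = 9 + (-14/3 - 7*a/3) = 13/3 - 7*a/3)
t(X) = 2*X
-99*t(A(2, y)) - 459 = -198*(13/3 - 7/3*2) - 459 = -198*(13/3 - 14/3) - 459 = -198*(-1)/3 - 459 = -99*(-⅔) - 459 = 66 - 459 = -393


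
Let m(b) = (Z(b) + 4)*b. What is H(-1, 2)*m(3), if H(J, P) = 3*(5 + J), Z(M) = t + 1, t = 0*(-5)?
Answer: 180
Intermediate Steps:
t = 0
Z(M) = 1 (Z(M) = 0 + 1 = 1)
H(J, P) = 15 + 3*J
m(b) = 5*b (m(b) = (1 + 4)*b = 5*b)
H(-1, 2)*m(3) = (15 + 3*(-1))*(5*3) = (15 - 3)*15 = 12*15 = 180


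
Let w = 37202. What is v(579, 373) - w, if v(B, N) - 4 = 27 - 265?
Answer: -37436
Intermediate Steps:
v(B, N) = -234 (v(B, N) = 4 + (27 - 265) = 4 - 238 = -234)
v(579, 373) - w = -234 - 1*37202 = -234 - 37202 = -37436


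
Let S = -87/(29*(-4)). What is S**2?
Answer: 9/16 ≈ 0.56250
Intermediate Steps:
S = 3/4 (S = -87/(-116) = -87*(-1/116) = 3/4 ≈ 0.75000)
S**2 = (3/4)**2 = 9/16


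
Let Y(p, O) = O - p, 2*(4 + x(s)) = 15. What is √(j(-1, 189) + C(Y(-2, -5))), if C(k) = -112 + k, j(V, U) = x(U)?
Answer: I*√446/2 ≈ 10.559*I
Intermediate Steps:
x(s) = 7/2 (x(s) = -4 + (½)*15 = -4 + 15/2 = 7/2)
j(V, U) = 7/2
√(j(-1, 189) + C(Y(-2, -5))) = √(7/2 + (-112 + (-5 - 1*(-2)))) = √(7/2 + (-112 + (-5 + 2))) = √(7/2 + (-112 - 3)) = √(7/2 - 115) = √(-223/2) = I*√446/2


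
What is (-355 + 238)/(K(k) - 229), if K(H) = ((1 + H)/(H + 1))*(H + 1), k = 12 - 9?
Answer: 13/25 ≈ 0.52000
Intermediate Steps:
k = 3
K(H) = 1 + H (K(H) = ((1 + H)/(1 + H))*(1 + H) = 1*(1 + H) = 1 + H)
(-355 + 238)/(K(k) - 229) = (-355 + 238)/((1 + 3) - 229) = -117/(4 - 229) = -117/(-225) = -117*(-1/225) = 13/25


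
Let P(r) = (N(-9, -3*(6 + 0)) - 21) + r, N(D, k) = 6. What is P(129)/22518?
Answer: 19/3753 ≈ 0.0050626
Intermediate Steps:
P(r) = -15 + r (P(r) = (6 - 21) + r = -15 + r)
P(129)/22518 = (-15 + 129)/22518 = 114*(1/22518) = 19/3753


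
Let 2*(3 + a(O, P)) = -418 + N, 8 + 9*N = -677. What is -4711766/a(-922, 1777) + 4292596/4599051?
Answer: 390073059387784/20700328551 ≈ 18844.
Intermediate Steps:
N = -685/9 (N = -8/9 + (1/9)*(-677) = -8/9 - 677/9 = -685/9 ≈ -76.111)
a(O, P) = -4501/18 (a(O, P) = -3 + (-418 - 685/9)/2 = -3 + (1/2)*(-4447/9) = -3 - 4447/18 = -4501/18)
-4711766/a(-922, 1777) + 4292596/4599051 = -4711766/(-4501/18) + 4292596/4599051 = -4711766*(-18/4501) + 4292596*(1/4599051) = 84811788/4501 + 4292596/4599051 = 390073059387784/20700328551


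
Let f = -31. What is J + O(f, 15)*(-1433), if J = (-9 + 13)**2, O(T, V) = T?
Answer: 44439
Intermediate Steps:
J = 16 (J = 4**2 = 16)
J + O(f, 15)*(-1433) = 16 - 31*(-1433) = 16 + 44423 = 44439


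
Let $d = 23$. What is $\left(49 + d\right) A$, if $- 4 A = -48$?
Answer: $864$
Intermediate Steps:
$A = 12$ ($A = \left(- \frac{1}{4}\right) \left(-48\right) = 12$)
$\left(49 + d\right) A = \left(49 + 23\right) 12 = 72 \cdot 12 = 864$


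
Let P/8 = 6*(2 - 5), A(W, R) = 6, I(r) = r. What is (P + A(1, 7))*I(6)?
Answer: -828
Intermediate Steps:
P = -144 (P = 8*(6*(2 - 5)) = 8*(6*(-3)) = 8*(-18) = -144)
(P + A(1, 7))*I(6) = (-144 + 6)*6 = -138*6 = -828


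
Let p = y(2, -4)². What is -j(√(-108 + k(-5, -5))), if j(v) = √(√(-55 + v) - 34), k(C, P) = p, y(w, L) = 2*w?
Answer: -√(-34 + √(-55 + 2*I*√23)) ≈ -0.64054 - 5.8109*I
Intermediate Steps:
p = 16 (p = (2*2)² = 4² = 16)
k(C, P) = 16
j(v) = √(-34 + √(-55 + v))
-j(√(-108 + k(-5, -5))) = -√(-34 + √(-55 + √(-108 + 16))) = -√(-34 + √(-55 + √(-92))) = -√(-34 + √(-55 + 2*I*√23))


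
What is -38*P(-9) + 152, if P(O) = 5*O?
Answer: 1862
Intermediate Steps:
-38*P(-9) + 152 = -190*(-9) + 152 = -38*(-45) + 152 = 1710 + 152 = 1862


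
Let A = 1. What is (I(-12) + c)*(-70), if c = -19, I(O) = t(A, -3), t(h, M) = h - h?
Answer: 1330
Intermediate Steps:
t(h, M) = 0
I(O) = 0
(I(-12) + c)*(-70) = (0 - 19)*(-70) = -19*(-70) = 1330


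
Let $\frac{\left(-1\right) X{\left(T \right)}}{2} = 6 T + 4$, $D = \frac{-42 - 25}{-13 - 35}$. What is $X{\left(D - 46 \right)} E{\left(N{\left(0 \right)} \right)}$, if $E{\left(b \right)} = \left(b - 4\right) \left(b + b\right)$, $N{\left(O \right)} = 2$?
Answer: $-4218$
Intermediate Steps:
$D = \frac{67}{48}$ ($D = - \frac{67}{-48} = \left(-67\right) \left(- \frac{1}{48}\right) = \frac{67}{48} \approx 1.3958$)
$X{\left(T \right)} = -8 - 12 T$ ($X{\left(T \right)} = - 2 \left(6 T + 4\right) = - 2 \left(4 + 6 T\right) = -8 - 12 T$)
$E{\left(b \right)} = 2 b \left(-4 + b\right)$ ($E{\left(b \right)} = \left(-4 + b\right) 2 b = 2 b \left(-4 + b\right)$)
$X{\left(D - 46 \right)} E{\left(N{\left(0 \right)} \right)} = \left(-8 - 12 \left(\frac{67}{48} - 46\right)\right) 2 \cdot 2 \left(-4 + 2\right) = \left(-8 - 12 \left(\frac{67}{48} - 46\right)\right) 2 \cdot 2 \left(-2\right) = \left(-8 - - \frac{2141}{4}\right) \left(-8\right) = \left(-8 + \frac{2141}{4}\right) \left(-8\right) = \frac{2109}{4} \left(-8\right) = -4218$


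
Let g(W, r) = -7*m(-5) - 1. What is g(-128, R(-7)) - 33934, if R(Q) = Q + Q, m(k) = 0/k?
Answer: -33935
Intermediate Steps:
m(k) = 0
R(Q) = 2*Q
g(W, r) = -1 (g(W, r) = -7*0 - 1 = 0 - 1 = -1)
g(-128, R(-7)) - 33934 = -1 - 33934 = -33935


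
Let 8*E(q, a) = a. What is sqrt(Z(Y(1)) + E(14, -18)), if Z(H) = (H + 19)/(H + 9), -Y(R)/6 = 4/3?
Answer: sqrt(35)/2 ≈ 2.9580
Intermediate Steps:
Y(R) = -8 (Y(R) = -24/3 = -6*4/3 = -8)
E(q, a) = a/8
Z(H) = (19 + H)/(9 + H)
sqrt(Z(Y(1)) + E(14, -18)) = sqrt((19 - 8)/(9 - 8) + (1/8)*(-18)) = sqrt(11/1 - 9/4) = sqrt(1*11 - 9/4) = sqrt(11 - 9/4) = sqrt(35/4) = sqrt(35)/2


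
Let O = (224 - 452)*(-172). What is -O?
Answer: -39216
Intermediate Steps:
O = 39216 (O = -228*(-172) = 39216)
-O = -1*39216 = -39216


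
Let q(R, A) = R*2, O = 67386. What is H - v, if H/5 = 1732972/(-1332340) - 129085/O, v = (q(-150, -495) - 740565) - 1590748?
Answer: 951514774492753/408095742 ≈ 2.3316e+6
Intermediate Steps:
q(R, A) = 2*R
v = -2331613 (v = (2*(-150) - 740565) - 1590748 = (-300 - 740565) - 1590748 = -740865 - 1590748 = -2331613)
H = -6562799093/408095742 (H = 5*(1732972/(-1332340) - 129085/67386) = 5*(1732972*(-1/1332340) - 129085*1/67386) = 5*(-433243/333085 - 11735/6126) = 5*(-6562799093/2040478710) = -6562799093/408095742 ≈ -16.082)
H - v = -6562799093/408095742 - 1*(-2331613) = -6562799093/408095742 + 2331613 = 951514774492753/408095742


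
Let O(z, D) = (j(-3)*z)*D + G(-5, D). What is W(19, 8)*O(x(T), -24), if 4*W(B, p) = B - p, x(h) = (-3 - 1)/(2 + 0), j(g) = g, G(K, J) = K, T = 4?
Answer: -1639/4 ≈ -409.75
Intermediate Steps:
x(h) = -2 (x(h) = -4/2 = -4*½ = -2)
O(z, D) = -5 - 3*D*z (O(z, D) = (-3*z)*D - 5 = -3*D*z - 5 = -5 - 3*D*z)
W(B, p) = -p/4 + B/4 (W(B, p) = (B - p)/4 = -p/4 + B/4)
W(19, 8)*O(x(T), -24) = (-¼*8 + (¼)*19)*(-5 - 3*(-24)*(-2)) = (-2 + 19/4)*(-5 - 144) = (11/4)*(-149) = -1639/4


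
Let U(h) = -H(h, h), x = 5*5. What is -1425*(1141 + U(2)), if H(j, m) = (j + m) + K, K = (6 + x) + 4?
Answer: -1570350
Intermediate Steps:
x = 25
K = 35 (K = (6 + 25) + 4 = 31 + 4 = 35)
H(j, m) = 35 + j + m (H(j, m) = (j + m) + 35 = 35 + j + m)
U(h) = -35 - 2*h (U(h) = -(35 + h + h) = -(35 + 2*h) = -35 - 2*h)
-1425*(1141 + U(2)) = -1425*(1141 + (-35 - 2*2)) = -1425*(1141 + (-35 - 4)) = -1425*(1141 - 39) = -1425*1102 = -1570350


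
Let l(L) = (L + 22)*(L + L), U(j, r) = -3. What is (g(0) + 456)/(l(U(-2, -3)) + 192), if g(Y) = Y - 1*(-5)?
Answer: 461/78 ≈ 5.9103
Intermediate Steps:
g(Y) = 5 + Y (g(Y) = Y + 5 = 5 + Y)
l(L) = 2*L*(22 + L) (l(L) = (22 + L)*(2*L) = 2*L*(22 + L))
(g(0) + 456)/(l(U(-2, -3)) + 192) = ((5 + 0) + 456)/(2*(-3)*(22 - 3) + 192) = (5 + 456)/(2*(-3)*19 + 192) = 461/(-114 + 192) = 461/78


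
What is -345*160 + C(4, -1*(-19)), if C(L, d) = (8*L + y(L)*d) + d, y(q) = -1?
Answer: -55168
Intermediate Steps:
C(L, d) = 8*L (C(L, d) = (8*L - d) + d = (-d + 8*L) + d = 8*L)
-345*160 + C(4, -1*(-19)) = -345*160 + 8*4 = -55200 + 32 = -55168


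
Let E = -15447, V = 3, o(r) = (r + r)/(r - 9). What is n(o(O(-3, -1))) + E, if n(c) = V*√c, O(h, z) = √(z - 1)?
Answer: -15447 + 3*2^(¾)*√(-I/(9 - I*√2)) ≈ -15446.0 - 1.0864*I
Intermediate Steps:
O(h, z) = √(-1 + z)
o(r) = 2*r/(-9 + r) (o(r) = (2*r)/(-9 + r) = 2*r/(-9 + r))
n(c) = 3*√c
n(o(O(-3, -1))) + E = 3*√(2*√(-1 - 1)/(-9 + √(-1 - 1))) - 15447 = 3*√(2*√(-2)/(-9 + √(-2))) - 15447 = 3*√(2*(I*√2)/(-9 + I*√2)) - 15447 = 3*√(2*I*√2/(-9 + I*√2)) - 15447 = 3*(2^(¾)*√(I/(-9 + I*√2))) - 15447 = 3*2^(¾)*√(I/(-9 + I*√2)) - 15447 = -15447 + 3*2^(¾)*√(I/(-9 + I*√2))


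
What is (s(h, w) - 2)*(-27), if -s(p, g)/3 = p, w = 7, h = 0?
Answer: 54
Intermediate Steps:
s(p, g) = -3*p
(s(h, w) - 2)*(-27) = (-3*0 - 2)*(-27) = (0 - 2)*(-27) = -2*(-27) = 54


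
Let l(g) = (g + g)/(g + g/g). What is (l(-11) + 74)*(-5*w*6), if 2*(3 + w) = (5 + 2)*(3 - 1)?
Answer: -9144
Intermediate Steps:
l(g) = 2*g/(1 + g) (l(g) = (2*g)/(g + 1) = (2*g)/(1 + g) = 2*g/(1 + g))
w = 4 (w = -3 + ((5 + 2)*(3 - 1))/2 = -3 + (7*2)/2 = -3 + (½)*14 = -3 + 7 = 4)
(l(-11) + 74)*(-5*w*6) = (2*(-11)/(1 - 11) + 74)*(-5*4*6) = (2*(-11)/(-10) + 74)*(-20*6) = (2*(-11)*(-⅒) + 74)*(-120) = (11/5 + 74)*(-120) = (381/5)*(-120) = -9144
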